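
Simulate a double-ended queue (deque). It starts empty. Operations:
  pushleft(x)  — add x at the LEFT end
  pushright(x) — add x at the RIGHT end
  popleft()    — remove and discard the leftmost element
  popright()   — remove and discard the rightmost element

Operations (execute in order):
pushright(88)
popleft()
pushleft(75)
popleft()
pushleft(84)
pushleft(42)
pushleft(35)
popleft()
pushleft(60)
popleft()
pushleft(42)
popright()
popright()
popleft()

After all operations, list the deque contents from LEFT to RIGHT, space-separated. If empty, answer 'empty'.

pushright(88): [88]
popleft(): []
pushleft(75): [75]
popleft(): []
pushleft(84): [84]
pushleft(42): [42, 84]
pushleft(35): [35, 42, 84]
popleft(): [42, 84]
pushleft(60): [60, 42, 84]
popleft(): [42, 84]
pushleft(42): [42, 42, 84]
popright(): [42, 42]
popright(): [42]
popleft(): []

Answer: empty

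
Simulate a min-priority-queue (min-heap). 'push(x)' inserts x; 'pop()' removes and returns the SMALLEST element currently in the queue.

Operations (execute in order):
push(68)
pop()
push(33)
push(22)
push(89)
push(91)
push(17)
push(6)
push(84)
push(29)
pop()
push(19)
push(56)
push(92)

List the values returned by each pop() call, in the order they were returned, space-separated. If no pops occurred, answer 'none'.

Answer: 68 6

Derivation:
push(68): heap contents = [68]
pop() → 68: heap contents = []
push(33): heap contents = [33]
push(22): heap contents = [22, 33]
push(89): heap contents = [22, 33, 89]
push(91): heap contents = [22, 33, 89, 91]
push(17): heap contents = [17, 22, 33, 89, 91]
push(6): heap contents = [6, 17, 22, 33, 89, 91]
push(84): heap contents = [6, 17, 22, 33, 84, 89, 91]
push(29): heap contents = [6, 17, 22, 29, 33, 84, 89, 91]
pop() → 6: heap contents = [17, 22, 29, 33, 84, 89, 91]
push(19): heap contents = [17, 19, 22, 29, 33, 84, 89, 91]
push(56): heap contents = [17, 19, 22, 29, 33, 56, 84, 89, 91]
push(92): heap contents = [17, 19, 22, 29, 33, 56, 84, 89, 91, 92]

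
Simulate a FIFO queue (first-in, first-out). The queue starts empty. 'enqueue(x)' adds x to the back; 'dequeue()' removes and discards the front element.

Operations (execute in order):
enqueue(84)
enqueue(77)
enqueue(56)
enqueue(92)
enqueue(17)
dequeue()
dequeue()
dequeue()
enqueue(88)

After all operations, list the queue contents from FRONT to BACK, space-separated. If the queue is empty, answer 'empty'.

Answer: 92 17 88

Derivation:
enqueue(84): [84]
enqueue(77): [84, 77]
enqueue(56): [84, 77, 56]
enqueue(92): [84, 77, 56, 92]
enqueue(17): [84, 77, 56, 92, 17]
dequeue(): [77, 56, 92, 17]
dequeue(): [56, 92, 17]
dequeue(): [92, 17]
enqueue(88): [92, 17, 88]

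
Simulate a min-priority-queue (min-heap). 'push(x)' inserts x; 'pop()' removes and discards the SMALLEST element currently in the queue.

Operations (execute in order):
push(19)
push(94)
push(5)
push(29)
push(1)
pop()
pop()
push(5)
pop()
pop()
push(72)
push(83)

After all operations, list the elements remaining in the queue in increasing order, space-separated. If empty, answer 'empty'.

Answer: 29 72 83 94

Derivation:
push(19): heap contents = [19]
push(94): heap contents = [19, 94]
push(5): heap contents = [5, 19, 94]
push(29): heap contents = [5, 19, 29, 94]
push(1): heap contents = [1, 5, 19, 29, 94]
pop() → 1: heap contents = [5, 19, 29, 94]
pop() → 5: heap contents = [19, 29, 94]
push(5): heap contents = [5, 19, 29, 94]
pop() → 5: heap contents = [19, 29, 94]
pop() → 19: heap contents = [29, 94]
push(72): heap contents = [29, 72, 94]
push(83): heap contents = [29, 72, 83, 94]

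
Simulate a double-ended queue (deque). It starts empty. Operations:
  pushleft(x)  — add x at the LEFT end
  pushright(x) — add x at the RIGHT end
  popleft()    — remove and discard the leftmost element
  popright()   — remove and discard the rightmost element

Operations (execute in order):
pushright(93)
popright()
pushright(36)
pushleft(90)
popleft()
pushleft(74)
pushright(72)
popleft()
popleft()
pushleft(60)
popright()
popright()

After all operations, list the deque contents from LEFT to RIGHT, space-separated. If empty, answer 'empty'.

pushright(93): [93]
popright(): []
pushright(36): [36]
pushleft(90): [90, 36]
popleft(): [36]
pushleft(74): [74, 36]
pushright(72): [74, 36, 72]
popleft(): [36, 72]
popleft(): [72]
pushleft(60): [60, 72]
popright(): [60]
popright(): []

Answer: empty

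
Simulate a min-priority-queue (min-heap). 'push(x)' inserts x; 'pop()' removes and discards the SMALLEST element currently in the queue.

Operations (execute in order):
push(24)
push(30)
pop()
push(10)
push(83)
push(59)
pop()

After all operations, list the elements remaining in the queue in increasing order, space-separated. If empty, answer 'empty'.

push(24): heap contents = [24]
push(30): heap contents = [24, 30]
pop() → 24: heap contents = [30]
push(10): heap contents = [10, 30]
push(83): heap contents = [10, 30, 83]
push(59): heap contents = [10, 30, 59, 83]
pop() → 10: heap contents = [30, 59, 83]

Answer: 30 59 83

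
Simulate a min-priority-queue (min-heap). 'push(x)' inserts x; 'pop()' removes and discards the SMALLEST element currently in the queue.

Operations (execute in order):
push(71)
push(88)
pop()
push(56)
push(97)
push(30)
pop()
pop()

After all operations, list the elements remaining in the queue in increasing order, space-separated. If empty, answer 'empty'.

Answer: 88 97

Derivation:
push(71): heap contents = [71]
push(88): heap contents = [71, 88]
pop() → 71: heap contents = [88]
push(56): heap contents = [56, 88]
push(97): heap contents = [56, 88, 97]
push(30): heap contents = [30, 56, 88, 97]
pop() → 30: heap contents = [56, 88, 97]
pop() → 56: heap contents = [88, 97]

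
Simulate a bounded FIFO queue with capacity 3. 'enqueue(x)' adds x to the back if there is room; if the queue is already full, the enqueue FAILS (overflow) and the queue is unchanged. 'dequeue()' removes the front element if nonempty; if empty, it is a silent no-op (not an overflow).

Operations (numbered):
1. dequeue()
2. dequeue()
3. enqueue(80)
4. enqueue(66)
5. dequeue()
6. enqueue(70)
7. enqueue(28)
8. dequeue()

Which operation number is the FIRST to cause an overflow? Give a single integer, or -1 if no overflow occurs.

1. dequeue(): empty, no-op, size=0
2. dequeue(): empty, no-op, size=0
3. enqueue(80): size=1
4. enqueue(66): size=2
5. dequeue(): size=1
6. enqueue(70): size=2
7. enqueue(28): size=3
8. dequeue(): size=2

Answer: -1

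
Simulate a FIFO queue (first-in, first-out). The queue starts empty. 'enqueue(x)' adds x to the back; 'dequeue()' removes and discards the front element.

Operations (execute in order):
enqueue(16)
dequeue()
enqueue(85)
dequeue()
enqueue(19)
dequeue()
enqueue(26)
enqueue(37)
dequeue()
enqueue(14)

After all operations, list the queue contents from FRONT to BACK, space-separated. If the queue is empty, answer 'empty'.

enqueue(16): [16]
dequeue(): []
enqueue(85): [85]
dequeue(): []
enqueue(19): [19]
dequeue(): []
enqueue(26): [26]
enqueue(37): [26, 37]
dequeue(): [37]
enqueue(14): [37, 14]

Answer: 37 14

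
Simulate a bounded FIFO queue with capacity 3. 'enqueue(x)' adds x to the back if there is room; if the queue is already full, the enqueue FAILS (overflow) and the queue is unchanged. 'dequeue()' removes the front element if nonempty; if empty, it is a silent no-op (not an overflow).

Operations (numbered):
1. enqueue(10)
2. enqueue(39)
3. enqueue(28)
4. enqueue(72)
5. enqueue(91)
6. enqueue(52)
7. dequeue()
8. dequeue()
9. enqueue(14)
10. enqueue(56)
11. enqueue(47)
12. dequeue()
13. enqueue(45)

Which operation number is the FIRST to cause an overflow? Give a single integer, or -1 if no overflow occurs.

Answer: 4

Derivation:
1. enqueue(10): size=1
2. enqueue(39): size=2
3. enqueue(28): size=3
4. enqueue(72): size=3=cap → OVERFLOW (fail)
5. enqueue(91): size=3=cap → OVERFLOW (fail)
6. enqueue(52): size=3=cap → OVERFLOW (fail)
7. dequeue(): size=2
8. dequeue(): size=1
9. enqueue(14): size=2
10. enqueue(56): size=3
11. enqueue(47): size=3=cap → OVERFLOW (fail)
12. dequeue(): size=2
13. enqueue(45): size=3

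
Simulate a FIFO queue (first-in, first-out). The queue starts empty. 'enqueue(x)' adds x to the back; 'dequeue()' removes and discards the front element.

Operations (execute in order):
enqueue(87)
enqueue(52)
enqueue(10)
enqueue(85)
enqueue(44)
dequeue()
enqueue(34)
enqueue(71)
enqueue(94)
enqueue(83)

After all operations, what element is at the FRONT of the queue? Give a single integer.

enqueue(87): queue = [87]
enqueue(52): queue = [87, 52]
enqueue(10): queue = [87, 52, 10]
enqueue(85): queue = [87, 52, 10, 85]
enqueue(44): queue = [87, 52, 10, 85, 44]
dequeue(): queue = [52, 10, 85, 44]
enqueue(34): queue = [52, 10, 85, 44, 34]
enqueue(71): queue = [52, 10, 85, 44, 34, 71]
enqueue(94): queue = [52, 10, 85, 44, 34, 71, 94]
enqueue(83): queue = [52, 10, 85, 44, 34, 71, 94, 83]

Answer: 52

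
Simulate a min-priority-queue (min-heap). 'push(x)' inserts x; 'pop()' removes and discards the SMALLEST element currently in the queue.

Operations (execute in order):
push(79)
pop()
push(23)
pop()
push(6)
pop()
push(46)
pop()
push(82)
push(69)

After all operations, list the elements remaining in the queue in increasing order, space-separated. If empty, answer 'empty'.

Answer: 69 82

Derivation:
push(79): heap contents = [79]
pop() → 79: heap contents = []
push(23): heap contents = [23]
pop() → 23: heap contents = []
push(6): heap contents = [6]
pop() → 6: heap contents = []
push(46): heap contents = [46]
pop() → 46: heap contents = []
push(82): heap contents = [82]
push(69): heap contents = [69, 82]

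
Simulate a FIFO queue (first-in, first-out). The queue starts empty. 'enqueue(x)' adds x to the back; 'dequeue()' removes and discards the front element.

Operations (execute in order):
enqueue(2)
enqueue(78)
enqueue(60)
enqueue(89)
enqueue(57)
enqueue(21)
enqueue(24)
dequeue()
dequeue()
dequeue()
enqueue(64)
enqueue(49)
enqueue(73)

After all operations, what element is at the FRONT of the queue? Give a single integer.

enqueue(2): queue = [2]
enqueue(78): queue = [2, 78]
enqueue(60): queue = [2, 78, 60]
enqueue(89): queue = [2, 78, 60, 89]
enqueue(57): queue = [2, 78, 60, 89, 57]
enqueue(21): queue = [2, 78, 60, 89, 57, 21]
enqueue(24): queue = [2, 78, 60, 89, 57, 21, 24]
dequeue(): queue = [78, 60, 89, 57, 21, 24]
dequeue(): queue = [60, 89, 57, 21, 24]
dequeue(): queue = [89, 57, 21, 24]
enqueue(64): queue = [89, 57, 21, 24, 64]
enqueue(49): queue = [89, 57, 21, 24, 64, 49]
enqueue(73): queue = [89, 57, 21, 24, 64, 49, 73]

Answer: 89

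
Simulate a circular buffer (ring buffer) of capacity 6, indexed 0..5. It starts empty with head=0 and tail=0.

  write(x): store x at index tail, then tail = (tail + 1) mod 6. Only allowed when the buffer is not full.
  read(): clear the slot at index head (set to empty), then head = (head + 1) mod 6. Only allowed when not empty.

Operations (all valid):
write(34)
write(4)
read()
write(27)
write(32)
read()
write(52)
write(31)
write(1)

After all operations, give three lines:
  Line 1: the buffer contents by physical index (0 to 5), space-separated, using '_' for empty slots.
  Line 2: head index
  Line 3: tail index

write(34): buf=[34 _ _ _ _ _], head=0, tail=1, size=1
write(4): buf=[34 4 _ _ _ _], head=0, tail=2, size=2
read(): buf=[_ 4 _ _ _ _], head=1, tail=2, size=1
write(27): buf=[_ 4 27 _ _ _], head=1, tail=3, size=2
write(32): buf=[_ 4 27 32 _ _], head=1, tail=4, size=3
read(): buf=[_ _ 27 32 _ _], head=2, tail=4, size=2
write(52): buf=[_ _ 27 32 52 _], head=2, tail=5, size=3
write(31): buf=[_ _ 27 32 52 31], head=2, tail=0, size=4
write(1): buf=[1 _ 27 32 52 31], head=2, tail=1, size=5

Answer: 1 _ 27 32 52 31
2
1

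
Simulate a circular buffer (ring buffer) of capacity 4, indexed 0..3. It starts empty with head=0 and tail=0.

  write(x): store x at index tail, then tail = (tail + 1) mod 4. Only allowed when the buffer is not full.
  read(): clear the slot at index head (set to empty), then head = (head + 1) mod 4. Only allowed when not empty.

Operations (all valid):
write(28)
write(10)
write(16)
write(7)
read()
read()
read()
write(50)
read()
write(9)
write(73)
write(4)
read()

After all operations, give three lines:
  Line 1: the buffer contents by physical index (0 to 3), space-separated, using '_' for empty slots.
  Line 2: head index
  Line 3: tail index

Answer: _ 9 73 4
1
0

Derivation:
write(28): buf=[28 _ _ _], head=0, tail=1, size=1
write(10): buf=[28 10 _ _], head=0, tail=2, size=2
write(16): buf=[28 10 16 _], head=0, tail=3, size=3
write(7): buf=[28 10 16 7], head=0, tail=0, size=4
read(): buf=[_ 10 16 7], head=1, tail=0, size=3
read(): buf=[_ _ 16 7], head=2, tail=0, size=2
read(): buf=[_ _ _ 7], head=3, tail=0, size=1
write(50): buf=[50 _ _ 7], head=3, tail=1, size=2
read(): buf=[50 _ _ _], head=0, tail=1, size=1
write(9): buf=[50 9 _ _], head=0, tail=2, size=2
write(73): buf=[50 9 73 _], head=0, tail=3, size=3
write(4): buf=[50 9 73 4], head=0, tail=0, size=4
read(): buf=[_ 9 73 4], head=1, tail=0, size=3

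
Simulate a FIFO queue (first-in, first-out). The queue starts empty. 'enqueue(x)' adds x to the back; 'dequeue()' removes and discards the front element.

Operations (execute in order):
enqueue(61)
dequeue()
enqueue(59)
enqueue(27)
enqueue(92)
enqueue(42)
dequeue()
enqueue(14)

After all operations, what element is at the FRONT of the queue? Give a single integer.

Answer: 27

Derivation:
enqueue(61): queue = [61]
dequeue(): queue = []
enqueue(59): queue = [59]
enqueue(27): queue = [59, 27]
enqueue(92): queue = [59, 27, 92]
enqueue(42): queue = [59, 27, 92, 42]
dequeue(): queue = [27, 92, 42]
enqueue(14): queue = [27, 92, 42, 14]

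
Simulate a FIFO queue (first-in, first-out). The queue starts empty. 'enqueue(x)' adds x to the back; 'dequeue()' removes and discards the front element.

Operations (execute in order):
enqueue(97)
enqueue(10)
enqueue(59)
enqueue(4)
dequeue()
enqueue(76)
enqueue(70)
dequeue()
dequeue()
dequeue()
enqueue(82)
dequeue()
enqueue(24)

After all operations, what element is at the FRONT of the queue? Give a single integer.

Answer: 70

Derivation:
enqueue(97): queue = [97]
enqueue(10): queue = [97, 10]
enqueue(59): queue = [97, 10, 59]
enqueue(4): queue = [97, 10, 59, 4]
dequeue(): queue = [10, 59, 4]
enqueue(76): queue = [10, 59, 4, 76]
enqueue(70): queue = [10, 59, 4, 76, 70]
dequeue(): queue = [59, 4, 76, 70]
dequeue(): queue = [4, 76, 70]
dequeue(): queue = [76, 70]
enqueue(82): queue = [76, 70, 82]
dequeue(): queue = [70, 82]
enqueue(24): queue = [70, 82, 24]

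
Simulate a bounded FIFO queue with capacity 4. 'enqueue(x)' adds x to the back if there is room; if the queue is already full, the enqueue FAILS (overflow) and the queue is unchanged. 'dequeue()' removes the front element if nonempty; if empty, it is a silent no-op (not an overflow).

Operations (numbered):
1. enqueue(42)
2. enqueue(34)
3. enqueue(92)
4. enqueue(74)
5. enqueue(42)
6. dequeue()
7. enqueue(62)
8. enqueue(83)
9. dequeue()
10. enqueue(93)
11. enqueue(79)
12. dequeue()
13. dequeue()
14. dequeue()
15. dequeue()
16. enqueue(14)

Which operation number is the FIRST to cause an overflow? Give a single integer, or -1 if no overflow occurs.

Answer: 5

Derivation:
1. enqueue(42): size=1
2. enqueue(34): size=2
3. enqueue(92): size=3
4. enqueue(74): size=4
5. enqueue(42): size=4=cap → OVERFLOW (fail)
6. dequeue(): size=3
7. enqueue(62): size=4
8. enqueue(83): size=4=cap → OVERFLOW (fail)
9. dequeue(): size=3
10. enqueue(93): size=4
11. enqueue(79): size=4=cap → OVERFLOW (fail)
12. dequeue(): size=3
13. dequeue(): size=2
14. dequeue(): size=1
15. dequeue(): size=0
16. enqueue(14): size=1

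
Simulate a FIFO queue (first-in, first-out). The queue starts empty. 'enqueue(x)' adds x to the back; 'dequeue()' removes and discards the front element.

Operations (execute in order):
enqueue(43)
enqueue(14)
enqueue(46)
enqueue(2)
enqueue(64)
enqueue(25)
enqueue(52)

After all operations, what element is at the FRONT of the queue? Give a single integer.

Answer: 43

Derivation:
enqueue(43): queue = [43]
enqueue(14): queue = [43, 14]
enqueue(46): queue = [43, 14, 46]
enqueue(2): queue = [43, 14, 46, 2]
enqueue(64): queue = [43, 14, 46, 2, 64]
enqueue(25): queue = [43, 14, 46, 2, 64, 25]
enqueue(52): queue = [43, 14, 46, 2, 64, 25, 52]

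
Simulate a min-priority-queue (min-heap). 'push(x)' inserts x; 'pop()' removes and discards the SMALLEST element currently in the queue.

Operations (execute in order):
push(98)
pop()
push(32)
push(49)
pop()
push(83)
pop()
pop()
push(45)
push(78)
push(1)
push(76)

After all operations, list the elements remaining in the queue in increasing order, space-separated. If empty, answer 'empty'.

push(98): heap contents = [98]
pop() → 98: heap contents = []
push(32): heap contents = [32]
push(49): heap contents = [32, 49]
pop() → 32: heap contents = [49]
push(83): heap contents = [49, 83]
pop() → 49: heap contents = [83]
pop() → 83: heap contents = []
push(45): heap contents = [45]
push(78): heap contents = [45, 78]
push(1): heap contents = [1, 45, 78]
push(76): heap contents = [1, 45, 76, 78]

Answer: 1 45 76 78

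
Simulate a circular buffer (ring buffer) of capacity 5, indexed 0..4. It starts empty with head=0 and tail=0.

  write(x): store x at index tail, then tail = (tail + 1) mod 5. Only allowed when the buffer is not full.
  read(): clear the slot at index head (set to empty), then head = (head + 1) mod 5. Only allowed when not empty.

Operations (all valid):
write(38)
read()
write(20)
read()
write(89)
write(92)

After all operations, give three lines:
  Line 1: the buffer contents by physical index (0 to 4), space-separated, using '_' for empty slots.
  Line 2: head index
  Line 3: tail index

write(38): buf=[38 _ _ _ _], head=0, tail=1, size=1
read(): buf=[_ _ _ _ _], head=1, tail=1, size=0
write(20): buf=[_ 20 _ _ _], head=1, tail=2, size=1
read(): buf=[_ _ _ _ _], head=2, tail=2, size=0
write(89): buf=[_ _ 89 _ _], head=2, tail=3, size=1
write(92): buf=[_ _ 89 92 _], head=2, tail=4, size=2

Answer: _ _ 89 92 _
2
4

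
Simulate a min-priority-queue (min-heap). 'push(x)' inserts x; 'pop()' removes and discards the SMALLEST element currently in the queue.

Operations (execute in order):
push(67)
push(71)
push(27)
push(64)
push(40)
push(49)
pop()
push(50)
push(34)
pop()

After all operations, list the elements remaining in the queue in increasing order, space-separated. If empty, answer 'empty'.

Answer: 40 49 50 64 67 71

Derivation:
push(67): heap contents = [67]
push(71): heap contents = [67, 71]
push(27): heap contents = [27, 67, 71]
push(64): heap contents = [27, 64, 67, 71]
push(40): heap contents = [27, 40, 64, 67, 71]
push(49): heap contents = [27, 40, 49, 64, 67, 71]
pop() → 27: heap contents = [40, 49, 64, 67, 71]
push(50): heap contents = [40, 49, 50, 64, 67, 71]
push(34): heap contents = [34, 40, 49, 50, 64, 67, 71]
pop() → 34: heap contents = [40, 49, 50, 64, 67, 71]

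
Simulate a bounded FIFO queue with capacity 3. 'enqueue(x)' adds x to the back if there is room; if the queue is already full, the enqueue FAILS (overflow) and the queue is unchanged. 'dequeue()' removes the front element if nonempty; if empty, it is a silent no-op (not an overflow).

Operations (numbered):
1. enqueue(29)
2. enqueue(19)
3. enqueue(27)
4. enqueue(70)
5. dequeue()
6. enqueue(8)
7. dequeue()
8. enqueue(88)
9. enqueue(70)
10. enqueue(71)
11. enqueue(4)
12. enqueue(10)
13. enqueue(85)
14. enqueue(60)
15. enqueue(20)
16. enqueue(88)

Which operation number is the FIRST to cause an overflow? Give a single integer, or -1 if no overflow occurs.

1. enqueue(29): size=1
2. enqueue(19): size=2
3. enqueue(27): size=3
4. enqueue(70): size=3=cap → OVERFLOW (fail)
5. dequeue(): size=2
6. enqueue(8): size=3
7. dequeue(): size=2
8. enqueue(88): size=3
9. enqueue(70): size=3=cap → OVERFLOW (fail)
10. enqueue(71): size=3=cap → OVERFLOW (fail)
11. enqueue(4): size=3=cap → OVERFLOW (fail)
12. enqueue(10): size=3=cap → OVERFLOW (fail)
13. enqueue(85): size=3=cap → OVERFLOW (fail)
14. enqueue(60): size=3=cap → OVERFLOW (fail)
15. enqueue(20): size=3=cap → OVERFLOW (fail)
16. enqueue(88): size=3=cap → OVERFLOW (fail)

Answer: 4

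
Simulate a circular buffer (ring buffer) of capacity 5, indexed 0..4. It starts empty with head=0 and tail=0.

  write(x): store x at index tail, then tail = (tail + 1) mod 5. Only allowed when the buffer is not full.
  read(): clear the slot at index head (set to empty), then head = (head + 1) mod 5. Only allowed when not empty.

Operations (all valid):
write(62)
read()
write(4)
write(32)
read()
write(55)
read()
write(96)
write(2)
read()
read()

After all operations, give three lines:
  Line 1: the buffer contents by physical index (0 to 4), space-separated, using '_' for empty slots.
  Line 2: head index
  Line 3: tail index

Answer: 2 _ _ _ _
0
1

Derivation:
write(62): buf=[62 _ _ _ _], head=0, tail=1, size=1
read(): buf=[_ _ _ _ _], head=1, tail=1, size=0
write(4): buf=[_ 4 _ _ _], head=1, tail=2, size=1
write(32): buf=[_ 4 32 _ _], head=1, tail=3, size=2
read(): buf=[_ _ 32 _ _], head=2, tail=3, size=1
write(55): buf=[_ _ 32 55 _], head=2, tail=4, size=2
read(): buf=[_ _ _ 55 _], head=3, tail=4, size=1
write(96): buf=[_ _ _ 55 96], head=3, tail=0, size=2
write(2): buf=[2 _ _ 55 96], head=3, tail=1, size=3
read(): buf=[2 _ _ _ 96], head=4, tail=1, size=2
read(): buf=[2 _ _ _ _], head=0, tail=1, size=1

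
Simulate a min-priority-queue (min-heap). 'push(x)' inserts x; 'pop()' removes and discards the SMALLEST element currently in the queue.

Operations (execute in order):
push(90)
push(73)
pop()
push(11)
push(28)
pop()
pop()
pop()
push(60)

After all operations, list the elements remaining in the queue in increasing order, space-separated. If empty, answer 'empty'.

push(90): heap contents = [90]
push(73): heap contents = [73, 90]
pop() → 73: heap contents = [90]
push(11): heap contents = [11, 90]
push(28): heap contents = [11, 28, 90]
pop() → 11: heap contents = [28, 90]
pop() → 28: heap contents = [90]
pop() → 90: heap contents = []
push(60): heap contents = [60]

Answer: 60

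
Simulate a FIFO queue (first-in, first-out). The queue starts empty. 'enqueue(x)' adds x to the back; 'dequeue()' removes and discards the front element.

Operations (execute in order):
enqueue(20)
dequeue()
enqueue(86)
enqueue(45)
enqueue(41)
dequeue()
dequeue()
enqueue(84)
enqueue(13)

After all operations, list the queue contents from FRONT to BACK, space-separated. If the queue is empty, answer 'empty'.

enqueue(20): [20]
dequeue(): []
enqueue(86): [86]
enqueue(45): [86, 45]
enqueue(41): [86, 45, 41]
dequeue(): [45, 41]
dequeue(): [41]
enqueue(84): [41, 84]
enqueue(13): [41, 84, 13]

Answer: 41 84 13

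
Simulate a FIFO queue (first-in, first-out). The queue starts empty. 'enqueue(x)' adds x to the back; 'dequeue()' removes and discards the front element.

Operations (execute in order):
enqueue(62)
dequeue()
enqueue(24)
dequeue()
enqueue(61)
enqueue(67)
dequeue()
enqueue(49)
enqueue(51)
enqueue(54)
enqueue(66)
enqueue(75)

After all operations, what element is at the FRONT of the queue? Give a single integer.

Answer: 67

Derivation:
enqueue(62): queue = [62]
dequeue(): queue = []
enqueue(24): queue = [24]
dequeue(): queue = []
enqueue(61): queue = [61]
enqueue(67): queue = [61, 67]
dequeue(): queue = [67]
enqueue(49): queue = [67, 49]
enqueue(51): queue = [67, 49, 51]
enqueue(54): queue = [67, 49, 51, 54]
enqueue(66): queue = [67, 49, 51, 54, 66]
enqueue(75): queue = [67, 49, 51, 54, 66, 75]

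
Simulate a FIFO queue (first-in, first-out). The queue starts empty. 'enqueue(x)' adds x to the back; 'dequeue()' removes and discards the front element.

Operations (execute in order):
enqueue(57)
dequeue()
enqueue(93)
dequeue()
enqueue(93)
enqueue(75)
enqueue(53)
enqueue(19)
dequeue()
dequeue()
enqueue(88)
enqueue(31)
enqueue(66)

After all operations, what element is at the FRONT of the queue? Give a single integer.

enqueue(57): queue = [57]
dequeue(): queue = []
enqueue(93): queue = [93]
dequeue(): queue = []
enqueue(93): queue = [93]
enqueue(75): queue = [93, 75]
enqueue(53): queue = [93, 75, 53]
enqueue(19): queue = [93, 75, 53, 19]
dequeue(): queue = [75, 53, 19]
dequeue(): queue = [53, 19]
enqueue(88): queue = [53, 19, 88]
enqueue(31): queue = [53, 19, 88, 31]
enqueue(66): queue = [53, 19, 88, 31, 66]

Answer: 53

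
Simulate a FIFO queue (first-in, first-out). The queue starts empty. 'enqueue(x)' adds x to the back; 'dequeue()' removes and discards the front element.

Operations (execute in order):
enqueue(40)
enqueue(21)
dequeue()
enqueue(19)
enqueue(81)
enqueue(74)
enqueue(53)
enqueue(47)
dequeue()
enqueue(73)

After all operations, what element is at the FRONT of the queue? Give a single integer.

enqueue(40): queue = [40]
enqueue(21): queue = [40, 21]
dequeue(): queue = [21]
enqueue(19): queue = [21, 19]
enqueue(81): queue = [21, 19, 81]
enqueue(74): queue = [21, 19, 81, 74]
enqueue(53): queue = [21, 19, 81, 74, 53]
enqueue(47): queue = [21, 19, 81, 74, 53, 47]
dequeue(): queue = [19, 81, 74, 53, 47]
enqueue(73): queue = [19, 81, 74, 53, 47, 73]

Answer: 19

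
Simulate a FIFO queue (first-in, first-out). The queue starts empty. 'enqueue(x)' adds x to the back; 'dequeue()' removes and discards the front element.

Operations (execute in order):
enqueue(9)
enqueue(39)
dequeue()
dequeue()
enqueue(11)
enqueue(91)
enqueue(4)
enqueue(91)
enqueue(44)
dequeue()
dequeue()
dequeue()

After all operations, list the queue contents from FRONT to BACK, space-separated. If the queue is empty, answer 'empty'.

enqueue(9): [9]
enqueue(39): [9, 39]
dequeue(): [39]
dequeue(): []
enqueue(11): [11]
enqueue(91): [11, 91]
enqueue(4): [11, 91, 4]
enqueue(91): [11, 91, 4, 91]
enqueue(44): [11, 91, 4, 91, 44]
dequeue(): [91, 4, 91, 44]
dequeue(): [4, 91, 44]
dequeue(): [91, 44]

Answer: 91 44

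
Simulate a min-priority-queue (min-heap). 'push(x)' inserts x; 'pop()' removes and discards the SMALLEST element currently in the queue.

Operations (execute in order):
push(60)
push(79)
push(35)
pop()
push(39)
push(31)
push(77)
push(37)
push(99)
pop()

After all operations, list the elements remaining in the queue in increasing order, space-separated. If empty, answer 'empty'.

Answer: 37 39 60 77 79 99

Derivation:
push(60): heap contents = [60]
push(79): heap contents = [60, 79]
push(35): heap contents = [35, 60, 79]
pop() → 35: heap contents = [60, 79]
push(39): heap contents = [39, 60, 79]
push(31): heap contents = [31, 39, 60, 79]
push(77): heap contents = [31, 39, 60, 77, 79]
push(37): heap contents = [31, 37, 39, 60, 77, 79]
push(99): heap contents = [31, 37, 39, 60, 77, 79, 99]
pop() → 31: heap contents = [37, 39, 60, 77, 79, 99]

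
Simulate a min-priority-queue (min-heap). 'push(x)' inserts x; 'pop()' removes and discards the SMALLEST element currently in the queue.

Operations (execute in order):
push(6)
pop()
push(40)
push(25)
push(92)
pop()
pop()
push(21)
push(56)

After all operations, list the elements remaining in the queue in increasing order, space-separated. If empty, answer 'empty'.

push(6): heap contents = [6]
pop() → 6: heap contents = []
push(40): heap contents = [40]
push(25): heap contents = [25, 40]
push(92): heap contents = [25, 40, 92]
pop() → 25: heap contents = [40, 92]
pop() → 40: heap contents = [92]
push(21): heap contents = [21, 92]
push(56): heap contents = [21, 56, 92]

Answer: 21 56 92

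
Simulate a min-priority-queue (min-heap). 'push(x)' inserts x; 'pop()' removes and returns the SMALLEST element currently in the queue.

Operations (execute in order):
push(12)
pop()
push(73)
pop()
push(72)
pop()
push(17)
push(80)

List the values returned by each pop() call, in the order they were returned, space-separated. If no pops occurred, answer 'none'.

Answer: 12 73 72

Derivation:
push(12): heap contents = [12]
pop() → 12: heap contents = []
push(73): heap contents = [73]
pop() → 73: heap contents = []
push(72): heap contents = [72]
pop() → 72: heap contents = []
push(17): heap contents = [17]
push(80): heap contents = [17, 80]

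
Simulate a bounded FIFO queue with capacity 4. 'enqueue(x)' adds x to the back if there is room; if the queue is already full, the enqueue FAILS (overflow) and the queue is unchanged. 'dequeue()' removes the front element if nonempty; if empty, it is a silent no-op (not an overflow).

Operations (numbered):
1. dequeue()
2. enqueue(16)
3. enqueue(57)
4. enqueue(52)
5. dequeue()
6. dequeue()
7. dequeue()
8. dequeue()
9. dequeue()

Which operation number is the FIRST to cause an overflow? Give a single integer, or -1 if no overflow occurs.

Answer: -1

Derivation:
1. dequeue(): empty, no-op, size=0
2. enqueue(16): size=1
3. enqueue(57): size=2
4. enqueue(52): size=3
5. dequeue(): size=2
6. dequeue(): size=1
7. dequeue(): size=0
8. dequeue(): empty, no-op, size=0
9. dequeue(): empty, no-op, size=0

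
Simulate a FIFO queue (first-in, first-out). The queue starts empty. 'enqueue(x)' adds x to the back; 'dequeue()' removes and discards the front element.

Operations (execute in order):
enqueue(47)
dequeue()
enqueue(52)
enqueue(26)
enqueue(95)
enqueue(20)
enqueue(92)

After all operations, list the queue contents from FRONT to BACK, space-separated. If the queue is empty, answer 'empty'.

enqueue(47): [47]
dequeue(): []
enqueue(52): [52]
enqueue(26): [52, 26]
enqueue(95): [52, 26, 95]
enqueue(20): [52, 26, 95, 20]
enqueue(92): [52, 26, 95, 20, 92]

Answer: 52 26 95 20 92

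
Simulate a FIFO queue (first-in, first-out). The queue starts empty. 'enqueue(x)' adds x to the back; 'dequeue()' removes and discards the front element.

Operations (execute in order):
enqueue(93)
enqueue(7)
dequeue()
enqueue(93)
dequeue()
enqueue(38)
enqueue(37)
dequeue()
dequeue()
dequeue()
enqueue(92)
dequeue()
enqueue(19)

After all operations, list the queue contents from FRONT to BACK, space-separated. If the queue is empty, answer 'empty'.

Answer: 19

Derivation:
enqueue(93): [93]
enqueue(7): [93, 7]
dequeue(): [7]
enqueue(93): [7, 93]
dequeue(): [93]
enqueue(38): [93, 38]
enqueue(37): [93, 38, 37]
dequeue(): [38, 37]
dequeue(): [37]
dequeue(): []
enqueue(92): [92]
dequeue(): []
enqueue(19): [19]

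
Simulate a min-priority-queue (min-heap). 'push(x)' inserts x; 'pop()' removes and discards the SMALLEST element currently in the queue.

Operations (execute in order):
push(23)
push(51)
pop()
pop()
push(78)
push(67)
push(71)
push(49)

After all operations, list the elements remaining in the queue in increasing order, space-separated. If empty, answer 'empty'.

push(23): heap contents = [23]
push(51): heap contents = [23, 51]
pop() → 23: heap contents = [51]
pop() → 51: heap contents = []
push(78): heap contents = [78]
push(67): heap contents = [67, 78]
push(71): heap contents = [67, 71, 78]
push(49): heap contents = [49, 67, 71, 78]

Answer: 49 67 71 78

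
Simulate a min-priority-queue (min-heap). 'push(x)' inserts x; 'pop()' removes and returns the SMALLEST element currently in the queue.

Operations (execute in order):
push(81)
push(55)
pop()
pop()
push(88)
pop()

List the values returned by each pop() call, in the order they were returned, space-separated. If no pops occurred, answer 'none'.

push(81): heap contents = [81]
push(55): heap contents = [55, 81]
pop() → 55: heap contents = [81]
pop() → 81: heap contents = []
push(88): heap contents = [88]
pop() → 88: heap contents = []

Answer: 55 81 88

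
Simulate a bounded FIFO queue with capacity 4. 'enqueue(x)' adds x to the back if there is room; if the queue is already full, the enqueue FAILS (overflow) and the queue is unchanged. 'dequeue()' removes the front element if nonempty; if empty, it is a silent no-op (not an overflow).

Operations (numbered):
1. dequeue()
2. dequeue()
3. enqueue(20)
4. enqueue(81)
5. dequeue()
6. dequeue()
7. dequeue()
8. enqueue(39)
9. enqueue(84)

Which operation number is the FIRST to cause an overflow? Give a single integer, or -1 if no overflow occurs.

Answer: -1

Derivation:
1. dequeue(): empty, no-op, size=0
2. dequeue(): empty, no-op, size=0
3. enqueue(20): size=1
4. enqueue(81): size=2
5. dequeue(): size=1
6. dequeue(): size=0
7. dequeue(): empty, no-op, size=0
8. enqueue(39): size=1
9. enqueue(84): size=2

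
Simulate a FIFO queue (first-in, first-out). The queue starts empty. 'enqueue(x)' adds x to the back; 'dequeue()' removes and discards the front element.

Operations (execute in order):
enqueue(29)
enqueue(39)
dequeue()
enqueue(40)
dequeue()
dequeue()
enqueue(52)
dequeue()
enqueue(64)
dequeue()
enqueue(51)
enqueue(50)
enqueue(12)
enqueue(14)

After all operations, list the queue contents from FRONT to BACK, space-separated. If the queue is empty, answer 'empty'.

Answer: 51 50 12 14

Derivation:
enqueue(29): [29]
enqueue(39): [29, 39]
dequeue(): [39]
enqueue(40): [39, 40]
dequeue(): [40]
dequeue(): []
enqueue(52): [52]
dequeue(): []
enqueue(64): [64]
dequeue(): []
enqueue(51): [51]
enqueue(50): [51, 50]
enqueue(12): [51, 50, 12]
enqueue(14): [51, 50, 12, 14]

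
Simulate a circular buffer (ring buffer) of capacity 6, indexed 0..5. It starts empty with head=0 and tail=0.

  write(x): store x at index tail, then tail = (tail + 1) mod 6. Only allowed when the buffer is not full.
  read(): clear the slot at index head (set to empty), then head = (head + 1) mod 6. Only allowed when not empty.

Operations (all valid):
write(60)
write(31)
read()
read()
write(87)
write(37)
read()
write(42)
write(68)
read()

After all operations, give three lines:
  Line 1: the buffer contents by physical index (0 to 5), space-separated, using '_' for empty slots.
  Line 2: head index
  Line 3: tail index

write(60): buf=[60 _ _ _ _ _], head=0, tail=1, size=1
write(31): buf=[60 31 _ _ _ _], head=0, tail=2, size=2
read(): buf=[_ 31 _ _ _ _], head=1, tail=2, size=1
read(): buf=[_ _ _ _ _ _], head=2, tail=2, size=0
write(87): buf=[_ _ 87 _ _ _], head=2, tail=3, size=1
write(37): buf=[_ _ 87 37 _ _], head=2, tail=4, size=2
read(): buf=[_ _ _ 37 _ _], head=3, tail=4, size=1
write(42): buf=[_ _ _ 37 42 _], head=3, tail=5, size=2
write(68): buf=[_ _ _ 37 42 68], head=3, tail=0, size=3
read(): buf=[_ _ _ _ 42 68], head=4, tail=0, size=2

Answer: _ _ _ _ 42 68
4
0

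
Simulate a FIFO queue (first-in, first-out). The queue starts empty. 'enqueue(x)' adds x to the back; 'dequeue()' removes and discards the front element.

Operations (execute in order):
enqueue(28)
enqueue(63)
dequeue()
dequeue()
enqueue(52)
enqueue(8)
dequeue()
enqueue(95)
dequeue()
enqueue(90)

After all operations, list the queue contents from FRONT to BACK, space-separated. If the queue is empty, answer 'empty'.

enqueue(28): [28]
enqueue(63): [28, 63]
dequeue(): [63]
dequeue(): []
enqueue(52): [52]
enqueue(8): [52, 8]
dequeue(): [8]
enqueue(95): [8, 95]
dequeue(): [95]
enqueue(90): [95, 90]

Answer: 95 90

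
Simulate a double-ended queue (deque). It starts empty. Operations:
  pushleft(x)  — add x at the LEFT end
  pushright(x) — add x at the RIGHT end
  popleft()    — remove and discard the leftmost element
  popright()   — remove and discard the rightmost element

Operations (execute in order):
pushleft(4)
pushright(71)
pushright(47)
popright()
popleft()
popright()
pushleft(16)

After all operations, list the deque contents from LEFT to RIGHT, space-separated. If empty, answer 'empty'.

Answer: 16

Derivation:
pushleft(4): [4]
pushright(71): [4, 71]
pushright(47): [4, 71, 47]
popright(): [4, 71]
popleft(): [71]
popright(): []
pushleft(16): [16]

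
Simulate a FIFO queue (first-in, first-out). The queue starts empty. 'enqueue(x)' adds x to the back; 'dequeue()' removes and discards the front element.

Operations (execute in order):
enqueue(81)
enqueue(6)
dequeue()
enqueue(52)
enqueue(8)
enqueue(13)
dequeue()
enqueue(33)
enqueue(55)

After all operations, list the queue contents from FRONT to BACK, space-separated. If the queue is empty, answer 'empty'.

enqueue(81): [81]
enqueue(6): [81, 6]
dequeue(): [6]
enqueue(52): [6, 52]
enqueue(8): [6, 52, 8]
enqueue(13): [6, 52, 8, 13]
dequeue(): [52, 8, 13]
enqueue(33): [52, 8, 13, 33]
enqueue(55): [52, 8, 13, 33, 55]

Answer: 52 8 13 33 55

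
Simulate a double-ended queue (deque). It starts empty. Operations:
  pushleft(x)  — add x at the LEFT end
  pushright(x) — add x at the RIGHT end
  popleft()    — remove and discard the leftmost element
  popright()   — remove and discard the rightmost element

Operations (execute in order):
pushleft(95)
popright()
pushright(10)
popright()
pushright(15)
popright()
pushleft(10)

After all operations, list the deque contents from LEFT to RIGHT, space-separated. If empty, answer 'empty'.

pushleft(95): [95]
popright(): []
pushright(10): [10]
popright(): []
pushright(15): [15]
popright(): []
pushleft(10): [10]

Answer: 10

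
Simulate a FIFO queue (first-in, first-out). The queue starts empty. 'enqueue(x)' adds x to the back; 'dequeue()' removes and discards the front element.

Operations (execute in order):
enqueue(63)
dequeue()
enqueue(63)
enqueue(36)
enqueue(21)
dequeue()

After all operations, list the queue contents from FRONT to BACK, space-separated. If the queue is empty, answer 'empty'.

enqueue(63): [63]
dequeue(): []
enqueue(63): [63]
enqueue(36): [63, 36]
enqueue(21): [63, 36, 21]
dequeue(): [36, 21]

Answer: 36 21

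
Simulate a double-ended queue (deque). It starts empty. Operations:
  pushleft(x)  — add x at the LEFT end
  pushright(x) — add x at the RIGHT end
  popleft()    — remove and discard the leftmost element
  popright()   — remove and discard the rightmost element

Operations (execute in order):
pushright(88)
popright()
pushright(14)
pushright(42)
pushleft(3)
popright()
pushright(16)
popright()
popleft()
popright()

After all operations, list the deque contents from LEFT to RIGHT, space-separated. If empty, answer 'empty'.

pushright(88): [88]
popright(): []
pushright(14): [14]
pushright(42): [14, 42]
pushleft(3): [3, 14, 42]
popright(): [3, 14]
pushright(16): [3, 14, 16]
popright(): [3, 14]
popleft(): [14]
popright(): []

Answer: empty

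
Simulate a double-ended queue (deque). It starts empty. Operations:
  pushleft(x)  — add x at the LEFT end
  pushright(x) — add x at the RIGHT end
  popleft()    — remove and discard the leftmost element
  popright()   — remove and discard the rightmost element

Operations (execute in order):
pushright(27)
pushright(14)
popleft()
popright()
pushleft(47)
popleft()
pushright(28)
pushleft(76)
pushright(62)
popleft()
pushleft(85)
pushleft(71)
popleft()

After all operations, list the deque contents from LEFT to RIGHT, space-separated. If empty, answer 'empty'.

pushright(27): [27]
pushright(14): [27, 14]
popleft(): [14]
popright(): []
pushleft(47): [47]
popleft(): []
pushright(28): [28]
pushleft(76): [76, 28]
pushright(62): [76, 28, 62]
popleft(): [28, 62]
pushleft(85): [85, 28, 62]
pushleft(71): [71, 85, 28, 62]
popleft(): [85, 28, 62]

Answer: 85 28 62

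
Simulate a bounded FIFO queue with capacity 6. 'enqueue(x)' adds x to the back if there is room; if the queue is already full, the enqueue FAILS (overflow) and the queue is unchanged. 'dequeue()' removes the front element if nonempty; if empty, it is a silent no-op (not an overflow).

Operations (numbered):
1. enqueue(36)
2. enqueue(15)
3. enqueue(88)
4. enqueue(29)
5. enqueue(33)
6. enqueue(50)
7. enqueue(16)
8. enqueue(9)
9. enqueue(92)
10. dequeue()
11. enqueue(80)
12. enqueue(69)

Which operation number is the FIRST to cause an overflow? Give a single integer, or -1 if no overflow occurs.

Answer: 7

Derivation:
1. enqueue(36): size=1
2. enqueue(15): size=2
3. enqueue(88): size=3
4. enqueue(29): size=4
5. enqueue(33): size=5
6. enqueue(50): size=6
7. enqueue(16): size=6=cap → OVERFLOW (fail)
8. enqueue(9): size=6=cap → OVERFLOW (fail)
9. enqueue(92): size=6=cap → OVERFLOW (fail)
10. dequeue(): size=5
11. enqueue(80): size=6
12. enqueue(69): size=6=cap → OVERFLOW (fail)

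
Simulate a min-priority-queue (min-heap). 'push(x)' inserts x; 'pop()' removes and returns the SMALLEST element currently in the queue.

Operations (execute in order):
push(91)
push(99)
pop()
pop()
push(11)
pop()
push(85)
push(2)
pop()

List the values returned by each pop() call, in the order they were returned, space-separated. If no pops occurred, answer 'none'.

Answer: 91 99 11 2

Derivation:
push(91): heap contents = [91]
push(99): heap contents = [91, 99]
pop() → 91: heap contents = [99]
pop() → 99: heap contents = []
push(11): heap contents = [11]
pop() → 11: heap contents = []
push(85): heap contents = [85]
push(2): heap contents = [2, 85]
pop() → 2: heap contents = [85]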